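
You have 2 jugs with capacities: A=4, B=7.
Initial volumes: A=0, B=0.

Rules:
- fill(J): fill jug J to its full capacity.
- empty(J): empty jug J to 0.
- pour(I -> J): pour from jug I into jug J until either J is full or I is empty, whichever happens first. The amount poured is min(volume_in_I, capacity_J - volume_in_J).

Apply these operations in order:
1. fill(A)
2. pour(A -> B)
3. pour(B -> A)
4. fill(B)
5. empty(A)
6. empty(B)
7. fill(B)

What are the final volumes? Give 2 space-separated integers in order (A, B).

Answer: 0 7

Derivation:
Step 1: fill(A) -> (A=4 B=0)
Step 2: pour(A -> B) -> (A=0 B=4)
Step 3: pour(B -> A) -> (A=4 B=0)
Step 4: fill(B) -> (A=4 B=7)
Step 5: empty(A) -> (A=0 B=7)
Step 6: empty(B) -> (A=0 B=0)
Step 7: fill(B) -> (A=0 B=7)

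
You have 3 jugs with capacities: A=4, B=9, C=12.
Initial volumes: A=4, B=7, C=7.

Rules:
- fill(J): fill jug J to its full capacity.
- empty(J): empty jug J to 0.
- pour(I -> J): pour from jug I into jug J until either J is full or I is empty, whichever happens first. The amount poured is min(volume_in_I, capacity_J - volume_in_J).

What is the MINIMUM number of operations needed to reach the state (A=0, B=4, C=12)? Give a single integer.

Answer: 3

Derivation:
BFS from (A=4, B=7, C=7). One shortest path:
  1. empty(A) -> (A=0 B=7 C=7)
  2. fill(B) -> (A=0 B=9 C=7)
  3. pour(B -> C) -> (A=0 B=4 C=12)
Reached target in 3 moves.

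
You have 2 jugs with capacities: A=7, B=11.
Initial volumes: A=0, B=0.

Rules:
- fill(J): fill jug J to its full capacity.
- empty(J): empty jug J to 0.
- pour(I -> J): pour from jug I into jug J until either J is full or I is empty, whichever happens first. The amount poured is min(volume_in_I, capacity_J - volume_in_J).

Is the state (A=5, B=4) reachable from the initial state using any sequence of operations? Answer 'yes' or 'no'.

BFS explored all 36 reachable states.
Reachable set includes: (0,0), (0,1), (0,2), (0,3), (0,4), (0,5), (0,6), (0,7), (0,8), (0,9), (0,10), (0,11) ...
Target (A=5, B=4) not in reachable set → no.

Answer: no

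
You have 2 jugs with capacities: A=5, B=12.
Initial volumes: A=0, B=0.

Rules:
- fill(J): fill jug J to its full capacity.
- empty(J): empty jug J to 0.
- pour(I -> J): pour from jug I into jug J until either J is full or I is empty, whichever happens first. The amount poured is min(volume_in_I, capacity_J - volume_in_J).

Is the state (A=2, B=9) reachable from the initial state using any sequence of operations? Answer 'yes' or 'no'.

BFS explored all 34 reachable states.
Reachable set includes: (0,0), (0,1), (0,2), (0,3), (0,4), (0,5), (0,6), (0,7), (0,8), (0,9), (0,10), (0,11) ...
Target (A=2, B=9) not in reachable set → no.

Answer: no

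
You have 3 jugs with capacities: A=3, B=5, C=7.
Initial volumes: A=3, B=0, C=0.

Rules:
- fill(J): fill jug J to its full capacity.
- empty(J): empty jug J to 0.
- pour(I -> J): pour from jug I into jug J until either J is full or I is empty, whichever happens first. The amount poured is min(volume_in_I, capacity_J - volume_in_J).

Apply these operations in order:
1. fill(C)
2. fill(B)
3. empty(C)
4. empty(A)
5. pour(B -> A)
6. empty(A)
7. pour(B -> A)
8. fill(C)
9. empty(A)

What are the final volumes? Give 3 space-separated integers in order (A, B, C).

Answer: 0 0 7

Derivation:
Step 1: fill(C) -> (A=3 B=0 C=7)
Step 2: fill(B) -> (A=3 B=5 C=7)
Step 3: empty(C) -> (A=3 B=5 C=0)
Step 4: empty(A) -> (A=0 B=5 C=0)
Step 5: pour(B -> A) -> (A=3 B=2 C=0)
Step 6: empty(A) -> (A=0 B=2 C=0)
Step 7: pour(B -> A) -> (A=2 B=0 C=0)
Step 8: fill(C) -> (A=2 B=0 C=7)
Step 9: empty(A) -> (A=0 B=0 C=7)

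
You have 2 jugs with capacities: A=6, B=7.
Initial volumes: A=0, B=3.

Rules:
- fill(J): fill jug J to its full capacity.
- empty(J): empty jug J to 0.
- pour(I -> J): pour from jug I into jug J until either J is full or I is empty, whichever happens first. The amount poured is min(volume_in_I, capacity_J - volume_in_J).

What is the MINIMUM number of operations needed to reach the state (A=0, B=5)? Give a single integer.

Answer: 7

Derivation:
BFS from (A=0, B=3). One shortest path:
  1. fill(A) -> (A=6 B=3)
  2. empty(B) -> (A=6 B=0)
  3. pour(A -> B) -> (A=0 B=6)
  4. fill(A) -> (A=6 B=6)
  5. pour(A -> B) -> (A=5 B=7)
  6. empty(B) -> (A=5 B=0)
  7. pour(A -> B) -> (A=0 B=5)
Reached target in 7 moves.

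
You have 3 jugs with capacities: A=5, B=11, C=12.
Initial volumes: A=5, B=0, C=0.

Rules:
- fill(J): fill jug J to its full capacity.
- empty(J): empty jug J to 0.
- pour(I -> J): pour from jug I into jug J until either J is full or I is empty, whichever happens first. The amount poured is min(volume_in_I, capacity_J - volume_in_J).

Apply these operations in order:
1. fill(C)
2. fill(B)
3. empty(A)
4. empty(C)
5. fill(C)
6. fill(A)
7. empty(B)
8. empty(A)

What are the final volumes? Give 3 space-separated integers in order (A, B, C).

Answer: 0 0 12

Derivation:
Step 1: fill(C) -> (A=5 B=0 C=12)
Step 2: fill(B) -> (A=5 B=11 C=12)
Step 3: empty(A) -> (A=0 B=11 C=12)
Step 4: empty(C) -> (A=0 B=11 C=0)
Step 5: fill(C) -> (A=0 B=11 C=12)
Step 6: fill(A) -> (A=5 B=11 C=12)
Step 7: empty(B) -> (A=5 B=0 C=12)
Step 8: empty(A) -> (A=0 B=0 C=12)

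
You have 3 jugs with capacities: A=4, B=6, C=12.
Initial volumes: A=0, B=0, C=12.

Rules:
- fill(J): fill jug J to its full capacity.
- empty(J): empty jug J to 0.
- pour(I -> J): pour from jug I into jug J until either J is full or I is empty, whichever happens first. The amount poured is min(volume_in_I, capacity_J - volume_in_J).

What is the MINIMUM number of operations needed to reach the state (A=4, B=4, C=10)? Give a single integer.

Answer: 6

Derivation:
BFS from (A=0, B=0, C=12). One shortest path:
  1. pour(C -> B) -> (A=0 B=6 C=6)
  2. pour(B -> A) -> (A=4 B=2 C=6)
  3. pour(A -> C) -> (A=0 B=2 C=10)
  4. pour(B -> A) -> (A=2 B=0 C=10)
  5. fill(B) -> (A=2 B=6 C=10)
  6. pour(B -> A) -> (A=4 B=4 C=10)
Reached target in 6 moves.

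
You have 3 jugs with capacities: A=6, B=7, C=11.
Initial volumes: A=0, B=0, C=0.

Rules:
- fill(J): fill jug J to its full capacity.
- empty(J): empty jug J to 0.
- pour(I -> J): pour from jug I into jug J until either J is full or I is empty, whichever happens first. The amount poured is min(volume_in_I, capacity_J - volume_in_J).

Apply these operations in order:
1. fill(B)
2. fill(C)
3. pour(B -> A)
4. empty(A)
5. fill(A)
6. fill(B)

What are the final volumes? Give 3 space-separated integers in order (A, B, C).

Answer: 6 7 11

Derivation:
Step 1: fill(B) -> (A=0 B=7 C=0)
Step 2: fill(C) -> (A=0 B=7 C=11)
Step 3: pour(B -> A) -> (A=6 B=1 C=11)
Step 4: empty(A) -> (A=0 B=1 C=11)
Step 5: fill(A) -> (A=6 B=1 C=11)
Step 6: fill(B) -> (A=6 B=7 C=11)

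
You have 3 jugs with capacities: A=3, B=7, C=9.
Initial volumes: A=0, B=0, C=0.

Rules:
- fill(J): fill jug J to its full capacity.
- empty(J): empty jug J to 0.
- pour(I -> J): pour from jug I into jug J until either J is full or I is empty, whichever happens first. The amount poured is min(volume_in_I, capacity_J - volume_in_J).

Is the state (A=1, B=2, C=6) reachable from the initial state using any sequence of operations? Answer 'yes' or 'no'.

BFS explored all 224 reachable states.
Reachable set includes: (0,0,0), (0,0,1), (0,0,2), (0,0,3), (0,0,4), (0,0,5), (0,0,6), (0,0,7), (0,0,8), (0,0,9), (0,1,0), (0,1,1) ...
Target (A=1, B=2, C=6) not in reachable set → no.

Answer: no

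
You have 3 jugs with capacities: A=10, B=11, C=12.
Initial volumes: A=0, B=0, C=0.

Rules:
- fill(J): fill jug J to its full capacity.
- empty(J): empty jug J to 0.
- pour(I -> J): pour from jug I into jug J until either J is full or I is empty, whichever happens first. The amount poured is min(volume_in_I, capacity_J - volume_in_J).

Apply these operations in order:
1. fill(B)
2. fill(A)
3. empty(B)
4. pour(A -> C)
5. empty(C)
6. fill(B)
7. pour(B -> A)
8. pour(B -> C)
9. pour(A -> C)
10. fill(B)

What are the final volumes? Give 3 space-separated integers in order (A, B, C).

Answer: 0 11 11

Derivation:
Step 1: fill(B) -> (A=0 B=11 C=0)
Step 2: fill(A) -> (A=10 B=11 C=0)
Step 3: empty(B) -> (A=10 B=0 C=0)
Step 4: pour(A -> C) -> (A=0 B=0 C=10)
Step 5: empty(C) -> (A=0 B=0 C=0)
Step 6: fill(B) -> (A=0 B=11 C=0)
Step 7: pour(B -> A) -> (A=10 B=1 C=0)
Step 8: pour(B -> C) -> (A=10 B=0 C=1)
Step 9: pour(A -> C) -> (A=0 B=0 C=11)
Step 10: fill(B) -> (A=0 B=11 C=11)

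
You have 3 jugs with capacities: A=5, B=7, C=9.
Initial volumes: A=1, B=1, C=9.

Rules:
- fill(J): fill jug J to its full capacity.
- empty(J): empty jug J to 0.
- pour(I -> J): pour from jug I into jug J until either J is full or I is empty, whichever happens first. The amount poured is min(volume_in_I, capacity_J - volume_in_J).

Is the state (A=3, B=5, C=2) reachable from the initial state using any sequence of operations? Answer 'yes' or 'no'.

Answer: no

Derivation:
BFS explored all 288 reachable states.
Reachable set includes: (0,0,0), (0,0,1), (0,0,2), (0,0,3), (0,0,4), (0,0,5), (0,0,6), (0,0,7), (0,0,8), (0,0,9), (0,1,0), (0,1,1) ...
Target (A=3, B=5, C=2) not in reachable set → no.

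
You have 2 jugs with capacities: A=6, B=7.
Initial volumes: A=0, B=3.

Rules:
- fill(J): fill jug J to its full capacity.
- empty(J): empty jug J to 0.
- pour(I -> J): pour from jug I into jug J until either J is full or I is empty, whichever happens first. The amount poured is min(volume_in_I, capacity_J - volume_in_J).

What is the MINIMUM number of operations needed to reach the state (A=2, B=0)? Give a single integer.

BFS from (A=0, B=3). One shortest path:
  1. fill(A) -> (A=6 B=3)
  2. pour(A -> B) -> (A=2 B=7)
  3. empty(B) -> (A=2 B=0)
Reached target in 3 moves.

Answer: 3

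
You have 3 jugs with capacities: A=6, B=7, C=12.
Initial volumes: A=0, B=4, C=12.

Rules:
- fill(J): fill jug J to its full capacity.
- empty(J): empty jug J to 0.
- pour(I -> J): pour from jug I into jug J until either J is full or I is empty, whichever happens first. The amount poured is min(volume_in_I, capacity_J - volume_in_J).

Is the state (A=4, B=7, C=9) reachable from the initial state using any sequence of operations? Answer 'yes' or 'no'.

BFS from (A=0, B=4, C=12):
  1. fill(A) -> (A=6 B=4 C=12)
  2. pour(A -> B) -> (A=3 B=7 C=12)
  3. empty(B) -> (A=3 B=0 C=12)
  4. pour(C -> B) -> (A=3 B=7 C=5)
  5. empty(B) -> (A=3 B=0 C=5)
  6. pour(C -> B) -> (A=3 B=5 C=0)
  7. fill(C) -> (A=3 B=5 C=12)
  8. pour(C -> A) -> (A=6 B=5 C=9)
  9. pour(A -> B) -> (A=4 B=7 C=9)
Target reached → yes.

Answer: yes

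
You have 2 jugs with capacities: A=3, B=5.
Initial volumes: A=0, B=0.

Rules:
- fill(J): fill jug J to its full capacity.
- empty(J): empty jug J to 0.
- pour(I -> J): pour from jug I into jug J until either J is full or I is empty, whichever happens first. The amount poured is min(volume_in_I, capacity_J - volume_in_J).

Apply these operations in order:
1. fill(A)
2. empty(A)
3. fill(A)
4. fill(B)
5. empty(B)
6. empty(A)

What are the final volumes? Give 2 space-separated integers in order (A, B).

Step 1: fill(A) -> (A=3 B=0)
Step 2: empty(A) -> (A=0 B=0)
Step 3: fill(A) -> (A=3 B=0)
Step 4: fill(B) -> (A=3 B=5)
Step 5: empty(B) -> (A=3 B=0)
Step 6: empty(A) -> (A=0 B=0)

Answer: 0 0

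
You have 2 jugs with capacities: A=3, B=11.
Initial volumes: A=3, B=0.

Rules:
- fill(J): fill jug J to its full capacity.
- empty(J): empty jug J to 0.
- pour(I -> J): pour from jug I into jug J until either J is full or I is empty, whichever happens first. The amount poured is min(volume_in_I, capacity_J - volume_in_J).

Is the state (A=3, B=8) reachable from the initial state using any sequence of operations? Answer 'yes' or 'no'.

BFS from (A=3, B=0):
  1. empty(A) -> (A=0 B=0)
  2. fill(B) -> (A=0 B=11)
  3. pour(B -> A) -> (A=3 B=8)
Target reached → yes.

Answer: yes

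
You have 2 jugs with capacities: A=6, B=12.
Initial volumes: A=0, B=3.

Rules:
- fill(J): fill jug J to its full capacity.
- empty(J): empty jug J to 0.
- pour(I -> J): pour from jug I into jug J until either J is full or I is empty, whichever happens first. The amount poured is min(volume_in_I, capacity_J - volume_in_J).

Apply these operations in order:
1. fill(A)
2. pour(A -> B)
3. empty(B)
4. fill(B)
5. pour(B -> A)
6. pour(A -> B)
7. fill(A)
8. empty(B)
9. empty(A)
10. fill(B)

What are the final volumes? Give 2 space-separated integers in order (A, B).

Answer: 0 12

Derivation:
Step 1: fill(A) -> (A=6 B=3)
Step 2: pour(A -> B) -> (A=0 B=9)
Step 3: empty(B) -> (A=0 B=0)
Step 4: fill(B) -> (A=0 B=12)
Step 5: pour(B -> A) -> (A=6 B=6)
Step 6: pour(A -> B) -> (A=0 B=12)
Step 7: fill(A) -> (A=6 B=12)
Step 8: empty(B) -> (A=6 B=0)
Step 9: empty(A) -> (A=0 B=0)
Step 10: fill(B) -> (A=0 B=12)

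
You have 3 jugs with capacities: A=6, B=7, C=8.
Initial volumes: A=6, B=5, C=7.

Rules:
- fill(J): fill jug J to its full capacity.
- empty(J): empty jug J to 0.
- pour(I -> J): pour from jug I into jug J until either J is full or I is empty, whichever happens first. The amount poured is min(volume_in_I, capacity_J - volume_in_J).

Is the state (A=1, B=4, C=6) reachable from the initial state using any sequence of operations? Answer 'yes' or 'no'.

BFS explored all 294 reachable states.
Reachable set includes: (0,0,0), (0,0,1), (0,0,2), (0,0,3), (0,0,4), (0,0,5), (0,0,6), (0,0,7), (0,0,8), (0,1,0), (0,1,1), (0,1,2) ...
Target (A=1, B=4, C=6) not in reachable set → no.

Answer: no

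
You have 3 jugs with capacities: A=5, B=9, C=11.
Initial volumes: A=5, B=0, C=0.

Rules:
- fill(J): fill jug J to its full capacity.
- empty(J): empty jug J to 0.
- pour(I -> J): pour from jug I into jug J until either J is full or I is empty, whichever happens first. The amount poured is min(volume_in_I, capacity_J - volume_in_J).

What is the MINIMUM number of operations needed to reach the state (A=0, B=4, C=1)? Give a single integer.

BFS from (A=5, B=0, C=0). One shortest path:
  1. pour(A -> B) -> (A=0 B=5 C=0)
  2. fill(A) -> (A=5 B=5 C=0)
  3. pour(A -> B) -> (A=1 B=9 C=0)
  4. pour(A -> C) -> (A=0 B=9 C=1)
  5. pour(B -> A) -> (A=5 B=4 C=1)
  6. empty(A) -> (A=0 B=4 C=1)
Reached target in 6 moves.

Answer: 6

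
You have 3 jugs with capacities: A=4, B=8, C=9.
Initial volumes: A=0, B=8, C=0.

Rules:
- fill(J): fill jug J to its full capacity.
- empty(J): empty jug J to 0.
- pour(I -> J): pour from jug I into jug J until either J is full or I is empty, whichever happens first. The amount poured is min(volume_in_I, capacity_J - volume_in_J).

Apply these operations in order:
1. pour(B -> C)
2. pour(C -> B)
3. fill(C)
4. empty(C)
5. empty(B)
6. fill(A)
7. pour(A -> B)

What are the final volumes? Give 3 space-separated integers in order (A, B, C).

Answer: 0 4 0

Derivation:
Step 1: pour(B -> C) -> (A=0 B=0 C=8)
Step 2: pour(C -> B) -> (A=0 B=8 C=0)
Step 3: fill(C) -> (A=0 B=8 C=9)
Step 4: empty(C) -> (A=0 B=8 C=0)
Step 5: empty(B) -> (A=0 B=0 C=0)
Step 6: fill(A) -> (A=4 B=0 C=0)
Step 7: pour(A -> B) -> (A=0 B=4 C=0)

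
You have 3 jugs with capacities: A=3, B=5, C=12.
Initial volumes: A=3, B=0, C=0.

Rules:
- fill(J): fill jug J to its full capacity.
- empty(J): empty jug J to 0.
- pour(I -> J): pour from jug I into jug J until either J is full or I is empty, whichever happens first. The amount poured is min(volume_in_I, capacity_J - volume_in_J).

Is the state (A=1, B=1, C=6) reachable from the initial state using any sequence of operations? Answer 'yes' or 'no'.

BFS explored all 224 reachable states.
Reachable set includes: (0,0,0), (0,0,1), (0,0,2), (0,0,3), (0,0,4), (0,0,5), (0,0,6), (0,0,7), (0,0,8), (0,0,9), (0,0,10), (0,0,11) ...
Target (A=1, B=1, C=6) not in reachable set → no.

Answer: no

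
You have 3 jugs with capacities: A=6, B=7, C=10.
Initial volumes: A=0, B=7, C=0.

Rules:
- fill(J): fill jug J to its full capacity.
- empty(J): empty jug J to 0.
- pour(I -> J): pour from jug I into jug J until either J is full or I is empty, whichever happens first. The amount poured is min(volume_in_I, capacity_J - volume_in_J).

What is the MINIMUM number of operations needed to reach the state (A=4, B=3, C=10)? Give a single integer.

Answer: 7

Derivation:
BFS from (A=0, B=7, C=0). One shortest path:
  1. fill(A) -> (A=6 B=7 C=0)
  2. pour(A -> C) -> (A=0 B=7 C=6)
  3. pour(B -> C) -> (A=0 B=3 C=10)
  4. pour(C -> A) -> (A=6 B=3 C=4)
  5. empty(A) -> (A=0 B=3 C=4)
  6. pour(C -> A) -> (A=4 B=3 C=0)
  7. fill(C) -> (A=4 B=3 C=10)
Reached target in 7 moves.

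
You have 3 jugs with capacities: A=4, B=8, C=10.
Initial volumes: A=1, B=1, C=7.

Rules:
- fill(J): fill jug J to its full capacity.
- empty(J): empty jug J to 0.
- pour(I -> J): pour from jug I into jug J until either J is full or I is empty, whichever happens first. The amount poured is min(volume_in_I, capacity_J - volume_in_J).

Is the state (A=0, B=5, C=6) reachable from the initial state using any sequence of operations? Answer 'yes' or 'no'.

Answer: yes

Derivation:
BFS from (A=1, B=1, C=7):
  1. empty(A) -> (A=0 B=1 C=7)
  2. fill(C) -> (A=0 B=1 C=10)
  3. pour(C -> A) -> (A=4 B=1 C=6)
  4. pour(A -> B) -> (A=0 B=5 C=6)
Target reached → yes.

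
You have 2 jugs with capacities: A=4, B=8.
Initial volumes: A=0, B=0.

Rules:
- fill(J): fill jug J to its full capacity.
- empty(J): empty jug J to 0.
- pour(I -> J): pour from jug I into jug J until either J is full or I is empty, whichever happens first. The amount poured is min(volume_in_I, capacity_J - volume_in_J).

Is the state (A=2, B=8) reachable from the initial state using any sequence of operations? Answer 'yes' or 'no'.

Answer: no

Derivation:
BFS explored all 6 reachable states.
Reachable set includes: (0,0), (0,4), (0,8), (4,0), (4,4), (4,8)
Target (A=2, B=8) not in reachable set → no.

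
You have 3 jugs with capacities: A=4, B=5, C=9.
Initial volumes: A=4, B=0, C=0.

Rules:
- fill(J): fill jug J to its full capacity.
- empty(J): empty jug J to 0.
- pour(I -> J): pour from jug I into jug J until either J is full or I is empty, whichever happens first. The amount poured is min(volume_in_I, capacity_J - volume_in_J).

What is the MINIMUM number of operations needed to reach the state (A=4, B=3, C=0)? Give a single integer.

Answer: 6

Derivation:
BFS from (A=4, B=0, C=0). One shortest path:
  1. pour(A -> B) -> (A=0 B=4 C=0)
  2. fill(A) -> (A=4 B=4 C=0)
  3. pour(A -> B) -> (A=3 B=5 C=0)
  4. empty(B) -> (A=3 B=0 C=0)
  5. pour(A -> B) -> (A=0 B=3 C=0)
  6. fill(A) -> (A=4 B=3 C=0)
Reached target in 6 moves.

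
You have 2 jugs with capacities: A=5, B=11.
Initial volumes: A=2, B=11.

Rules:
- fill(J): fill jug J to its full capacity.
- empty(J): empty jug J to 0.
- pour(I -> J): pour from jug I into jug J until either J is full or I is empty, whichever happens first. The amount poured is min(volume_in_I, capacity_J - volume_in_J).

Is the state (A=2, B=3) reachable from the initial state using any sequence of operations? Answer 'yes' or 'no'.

Answer: no

Derivation:
BFS explored all 32 reachable states.
Reachable set includes: (0,0), (0,1), (0,2), (0,3), (0,4), (0,5), (0,6), (0,7), (0,8), (0,9), (0,10), (0,11) ...
Target (A=2, B=3) not in reachable set → no.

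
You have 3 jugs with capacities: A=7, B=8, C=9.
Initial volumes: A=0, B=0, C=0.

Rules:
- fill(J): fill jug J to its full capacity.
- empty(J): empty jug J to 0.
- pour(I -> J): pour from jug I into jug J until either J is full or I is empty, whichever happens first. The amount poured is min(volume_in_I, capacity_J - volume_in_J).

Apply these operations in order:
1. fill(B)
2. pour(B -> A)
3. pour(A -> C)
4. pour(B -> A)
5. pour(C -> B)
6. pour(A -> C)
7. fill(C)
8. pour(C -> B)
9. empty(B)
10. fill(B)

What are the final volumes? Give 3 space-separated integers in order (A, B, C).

Step 1: fill(B) -> (A=0 B=8 C=0)
Step 2: pour(B -> A) -> (A=7 B=1 C=0)
Step 3: pour(A -> C) -> (A=0 B=1 C=7)
Step 4: pour(B -> A) -> (A=1 B=0 C=7)
Step 5: pour(C -> B) -> (A=1 B=7 C=0)
Step 6: pour(A -> C) -> (A=0 B=7 C=1)
Step 7: fill(C) -> (A=0 B=7 C=9)
Step 8: pour(C -> B) -> (A=0 B=8 C=8)
Step 9: empty(B) -> (A=0 B=0 C=8)
Step 10: fill(B) -> (A=0 B=8 C=8)

Answer: 0 8 8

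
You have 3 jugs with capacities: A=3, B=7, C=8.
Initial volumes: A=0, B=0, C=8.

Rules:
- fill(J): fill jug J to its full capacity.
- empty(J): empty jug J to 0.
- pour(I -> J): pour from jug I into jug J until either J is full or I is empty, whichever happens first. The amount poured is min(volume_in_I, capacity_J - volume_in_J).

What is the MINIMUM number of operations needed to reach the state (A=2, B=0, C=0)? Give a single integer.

BFS from (A=0, B=0, C=8). One shortest path:
  1. pour(C -> A) -> (A=3 B=0 C=5)
  2. empty(A) -> (A=0 B=0 C=5)
  3. pour(C -> A) -> (A=3 B=0 C=2)
  4. empty(A) -> (A=0 B=0 C=2)
  5. pour(C -> A) -> (A=2 B=0 C=0)
Reached target in 5 moves.

Answer: 5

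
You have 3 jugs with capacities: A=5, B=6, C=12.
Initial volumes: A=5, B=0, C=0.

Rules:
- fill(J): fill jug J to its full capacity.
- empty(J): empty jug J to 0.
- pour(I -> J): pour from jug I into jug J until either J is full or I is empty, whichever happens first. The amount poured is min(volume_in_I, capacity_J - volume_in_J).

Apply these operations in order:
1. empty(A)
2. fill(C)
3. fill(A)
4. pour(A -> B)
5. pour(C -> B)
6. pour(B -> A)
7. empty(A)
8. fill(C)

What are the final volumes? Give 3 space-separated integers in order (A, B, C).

Answer: 0 1 12

Derivation:
Step 1: empty(A) -> (A=0 B=0 C=0)
Step 2: fill(C) -> (A=0 B=0 C=12)
Step 3: fill(A) -> (A=5 B=0 C=12)
Step 4: pour(A -> B) -> (A=0 B=5 C=12)
Step 5: pour(C -> B) -> (A=0 B=6 C=11)
Step 6: pour(B -> A) -> (A=5 B=1 C=11)
Step 7: empty(A) -> (A=0 B=1 C=11)
Step 8: fill(C) -> (A=0 B=1 C=12)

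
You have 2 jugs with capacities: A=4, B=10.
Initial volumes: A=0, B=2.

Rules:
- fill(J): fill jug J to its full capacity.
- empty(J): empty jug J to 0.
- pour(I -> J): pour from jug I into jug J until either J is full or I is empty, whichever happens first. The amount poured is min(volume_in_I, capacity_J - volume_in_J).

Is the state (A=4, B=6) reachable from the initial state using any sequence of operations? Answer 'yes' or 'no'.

BFS from (A=0, B=2):
  1. fill(B) -> (A=0 B=10)
  2. pour(B -> A) -> (A=4 B=6)
Target reached → yes.

Answer: yes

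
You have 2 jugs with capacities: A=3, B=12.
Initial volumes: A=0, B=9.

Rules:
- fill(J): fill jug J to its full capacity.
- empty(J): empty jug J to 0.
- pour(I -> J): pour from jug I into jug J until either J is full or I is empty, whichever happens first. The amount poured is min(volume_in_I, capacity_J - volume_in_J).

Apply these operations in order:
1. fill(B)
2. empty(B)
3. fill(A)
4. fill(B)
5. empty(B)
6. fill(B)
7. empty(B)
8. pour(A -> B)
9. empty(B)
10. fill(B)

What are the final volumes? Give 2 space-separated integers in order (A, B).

Step 1: fill(B) -> (A=0 B=12)
Step 2: empty(B) -> (A=0 B=0)
Step 3: fill(A) -> (A=3 B=0)
Step 4: fill(B) -> (A=3 B=12)
Step 5: empty(B) -> (A=3 B=0)
Step 6: fill(B) -> (A=3 B=12)
Step 7: empty(B) -> (A=3 B=0)
Step 8: pour(A -> B) -> (A=0 B=3)
Step 9: empty(B) -> (A=0 B=0)
Step 10: fill(B) -> (A=0 B=12)

Answer: 0 12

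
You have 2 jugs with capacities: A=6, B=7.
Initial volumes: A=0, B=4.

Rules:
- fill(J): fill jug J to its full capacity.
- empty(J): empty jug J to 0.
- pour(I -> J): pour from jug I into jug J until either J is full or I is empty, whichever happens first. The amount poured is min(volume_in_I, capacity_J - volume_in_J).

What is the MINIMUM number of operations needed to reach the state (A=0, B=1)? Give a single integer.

Answer: 3

Derivation:
BFS from (A=0, B=4). One shortest path:
  1. fill(B) -> (A=0 B=7)
  2. pour(B -> A) -> (A=6 B=1)
  3. empty(A) -> (A=0 B=1)
Reached target in 3 moves.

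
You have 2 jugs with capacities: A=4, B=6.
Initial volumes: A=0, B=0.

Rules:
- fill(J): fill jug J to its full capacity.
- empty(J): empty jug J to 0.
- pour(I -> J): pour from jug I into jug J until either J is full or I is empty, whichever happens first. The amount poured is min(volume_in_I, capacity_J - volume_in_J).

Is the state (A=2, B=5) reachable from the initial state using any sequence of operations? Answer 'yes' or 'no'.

Answer: no

Derivation:
BFS explored all 10 reachable states.
Reachable set includes: (0,0), (0,2), (0,4), (0,6), (2,0), (2,6), (4,0), (4,2), (4,4), (4,6)
Target (A=2, B=5) not in reachable set → no.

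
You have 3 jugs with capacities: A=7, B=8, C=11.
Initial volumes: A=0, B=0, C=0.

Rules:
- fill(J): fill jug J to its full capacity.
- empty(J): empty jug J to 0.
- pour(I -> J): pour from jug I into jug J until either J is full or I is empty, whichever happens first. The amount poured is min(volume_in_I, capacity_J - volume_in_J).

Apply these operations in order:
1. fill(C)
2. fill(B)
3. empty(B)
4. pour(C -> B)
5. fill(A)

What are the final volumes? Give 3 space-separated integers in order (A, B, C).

Step 1: fill(C) -> (A=0 B=0 C=11)
Step 2: fill(B) -> (A=0 B=8 C=11)
Step 3: empty(B) -> (A=0 B=0 C=11)
Step 4: pour(C -> B) -> (A=0 B=8 C=3)
Step 5: fill(A) -> (A=7 B=8 C=3)

Answer: 7 8 3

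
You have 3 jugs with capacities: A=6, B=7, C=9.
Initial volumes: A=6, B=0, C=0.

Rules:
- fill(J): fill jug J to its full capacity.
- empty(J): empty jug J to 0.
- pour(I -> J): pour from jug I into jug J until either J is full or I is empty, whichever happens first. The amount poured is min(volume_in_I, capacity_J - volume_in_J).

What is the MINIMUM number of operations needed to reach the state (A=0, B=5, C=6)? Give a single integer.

Answer: 6

Derivation:
BFS from (A=6, B=0, C=0). One shortest path:
  1. fill(B) -> (A=6 B=7 C=0)
  2. pour(B -> C) -> (A=6 B=0 C=7)
  3. fill(B) -> (A=6 B=7 C=7)
  4. pour(B -> C) -> (A=6 B=5 C=9)
  5. empty(C) -> (A=6 B=5 C=0)
  6. pour(A -> C) -> (A=0 B=5 C=6)
Reached target in 6 moves.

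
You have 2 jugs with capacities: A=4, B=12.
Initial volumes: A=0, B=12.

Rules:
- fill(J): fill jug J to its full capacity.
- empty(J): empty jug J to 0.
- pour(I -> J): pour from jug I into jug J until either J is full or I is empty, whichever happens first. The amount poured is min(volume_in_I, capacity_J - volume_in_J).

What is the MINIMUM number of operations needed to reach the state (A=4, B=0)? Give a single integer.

BFS from (A=0, B=12). One shortest path:
  1. fill(A) -> (A=4 B=12)
  2. empty(B) -> (A=4 B=0)
Reached target in 2 moves.

Answer: 2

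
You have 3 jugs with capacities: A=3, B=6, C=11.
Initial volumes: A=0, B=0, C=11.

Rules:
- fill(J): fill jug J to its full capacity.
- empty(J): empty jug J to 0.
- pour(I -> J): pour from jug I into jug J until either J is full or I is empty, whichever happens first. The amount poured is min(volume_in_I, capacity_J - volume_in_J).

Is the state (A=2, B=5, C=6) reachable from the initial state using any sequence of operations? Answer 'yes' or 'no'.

Answer: no

Derivation:
BFS explored all 236 reachable states.
Reachable set includes: (0,0,0), (0,0,1), (0,0,2), (0,0,3), (0,0,4), (0,0,5), (0,0,6), (0,0,7), (0,0,8), (0,0,9), (0,0,10), (0,0,11) ...
Target (A=2, B=5, C=6) not in reachable set → no.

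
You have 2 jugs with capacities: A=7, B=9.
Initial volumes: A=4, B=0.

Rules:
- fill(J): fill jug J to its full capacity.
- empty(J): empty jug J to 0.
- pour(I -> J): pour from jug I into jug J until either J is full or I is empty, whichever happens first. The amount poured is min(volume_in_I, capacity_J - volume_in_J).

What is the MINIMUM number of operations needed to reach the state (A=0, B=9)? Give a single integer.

Answer: 2

Derivation:
BFS from (A=4, B=0). One shortest path:
  1. empty(A) -> (A=0 B=0)
  2. fill(B) -> (A=0 B=9)
Reached target in 2 moves.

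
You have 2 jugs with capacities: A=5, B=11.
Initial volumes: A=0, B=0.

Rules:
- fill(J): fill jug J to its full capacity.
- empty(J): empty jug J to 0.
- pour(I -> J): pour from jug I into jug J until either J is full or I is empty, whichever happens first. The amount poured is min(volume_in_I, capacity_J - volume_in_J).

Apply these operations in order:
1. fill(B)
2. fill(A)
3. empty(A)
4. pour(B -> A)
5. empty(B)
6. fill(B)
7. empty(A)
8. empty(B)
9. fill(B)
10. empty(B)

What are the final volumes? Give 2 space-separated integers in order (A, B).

Step 1: fill(B) -> (A=0 B=11)
Step 2: fill(A) -> (A=5 B=11)
Step 3: empty(A) -> (A=0 B=11)
Step 4: pour(B -> A) -> (A=5 B=6)
Step 5: empty(B) -> (A=5 B=0)
Step 6: fill(B) -> (A=5 B=11)
Step 7: empty(A) -> (A=0 B=11)
Step 8: empty(B) -> (A=0 B=0)
Step 9: fill(B) -> (A=0 B=11)
Step 10: empty(B) -> (A=0 B=0)

Answer: 0 0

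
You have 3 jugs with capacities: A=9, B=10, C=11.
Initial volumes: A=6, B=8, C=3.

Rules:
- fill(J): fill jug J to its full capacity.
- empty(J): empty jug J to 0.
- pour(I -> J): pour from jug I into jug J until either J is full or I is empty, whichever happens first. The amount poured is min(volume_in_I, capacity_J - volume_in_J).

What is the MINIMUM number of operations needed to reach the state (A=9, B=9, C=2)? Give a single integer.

Answer: 4

Derivation:
BFS from (A=6, B=8, C=3). One shortest path:
  1. fill(A) -> (A=9 B=8 C=3)
  2. pour(A -> C) -> (A=1 B=8 C=11)
  3. pour(A -> B) -> (A=0 B=9 C=11)
  4. pour(C -> A) -> (A=9 B=9 C=2)
Reached target in 4 moves.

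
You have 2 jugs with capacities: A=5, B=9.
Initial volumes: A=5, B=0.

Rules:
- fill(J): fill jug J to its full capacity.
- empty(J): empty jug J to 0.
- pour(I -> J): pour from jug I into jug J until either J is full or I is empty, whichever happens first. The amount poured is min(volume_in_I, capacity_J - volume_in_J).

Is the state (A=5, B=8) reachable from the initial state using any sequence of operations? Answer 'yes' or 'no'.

BFS from (A=5, B=0):
  1. empty(A) -> (A=0 B=0)
  2. fill(B) -> (A=0 B=9)
  3. pour(B -> A) -> (A=5 B=4)
  4. empty(A) -> (A=0 B=4)
  5. pour(B -> A) -> (A=4 B=0)
  6. fill(B) -> (A=4 B=9)
  7. pour(B -> A) -> (A=5 B=8)
Target reached → yes.

Answer: yes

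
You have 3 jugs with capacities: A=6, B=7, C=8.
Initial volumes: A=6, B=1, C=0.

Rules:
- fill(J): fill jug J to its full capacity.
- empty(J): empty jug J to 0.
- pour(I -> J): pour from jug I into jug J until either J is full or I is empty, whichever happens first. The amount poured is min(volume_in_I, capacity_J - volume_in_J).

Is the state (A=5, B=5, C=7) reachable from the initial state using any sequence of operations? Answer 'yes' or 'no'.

Answer: no

Derivation:
BFS explored all 294 reachable states.
Reachable set includes: (0,0,0), (0,0,1), (0,0,2), (0,0,3), (0,0,4), (0,0,5), (0,0,6), (0,0,7), (0,0,8), (0,1,0), (0,1,1), (0,1,2) ...
Target (A=5, B=5, C=7) not in reachable set → no.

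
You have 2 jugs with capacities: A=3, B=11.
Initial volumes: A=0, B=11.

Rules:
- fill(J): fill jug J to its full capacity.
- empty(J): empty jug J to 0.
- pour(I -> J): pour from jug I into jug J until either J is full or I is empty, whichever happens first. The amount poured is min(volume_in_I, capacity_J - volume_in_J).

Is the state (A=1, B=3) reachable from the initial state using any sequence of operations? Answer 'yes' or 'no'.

BFS explored all 28 reachable states.
Reachable set includes: (0,0), (0,1), (0,2), (0,3), (0,4), (0,5), (0,6), (0,7), (0,8), (0,9), (0,10), (0,11) ...
Target (A=1, B=3) not in reachable set → no.

Answer: no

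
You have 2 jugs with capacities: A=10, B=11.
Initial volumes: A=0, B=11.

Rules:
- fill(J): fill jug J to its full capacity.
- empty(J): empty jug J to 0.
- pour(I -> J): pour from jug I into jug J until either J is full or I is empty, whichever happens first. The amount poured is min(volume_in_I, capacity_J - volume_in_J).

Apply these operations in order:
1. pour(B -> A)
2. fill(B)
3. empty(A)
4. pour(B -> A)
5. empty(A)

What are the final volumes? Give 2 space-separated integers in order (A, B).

Answer: 0 1

Derivation:
Step 1: pour(B -> A) -> (A=10 B=1)
Step 2: fill(B) -> (A=10 B=11)
Step 3: empty(A) -> (A=0 B=11)
Step 4: pour(B -> A) -> (A=10 B=1)
Step 5: empty(A) -> (A=0 B=1)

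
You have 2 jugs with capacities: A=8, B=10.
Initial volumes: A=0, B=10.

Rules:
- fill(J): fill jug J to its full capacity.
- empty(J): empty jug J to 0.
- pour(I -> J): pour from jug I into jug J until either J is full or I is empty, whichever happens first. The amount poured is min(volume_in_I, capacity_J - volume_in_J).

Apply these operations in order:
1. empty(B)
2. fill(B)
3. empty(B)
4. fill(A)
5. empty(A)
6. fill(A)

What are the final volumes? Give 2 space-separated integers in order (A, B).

Step 1: empty(B) -> (A=0 B=0)
Step 2: fill(B) -> (A=0 B=10)
Step 3: empty(B) -> (A=0 B=0)
Step 4: fill(A) -> (A=8 B=0)
Step 5: empty(A) -> (A=0 B=0)
Step 6: fill(A) -> (A=8 B=0)

Answer: 8 0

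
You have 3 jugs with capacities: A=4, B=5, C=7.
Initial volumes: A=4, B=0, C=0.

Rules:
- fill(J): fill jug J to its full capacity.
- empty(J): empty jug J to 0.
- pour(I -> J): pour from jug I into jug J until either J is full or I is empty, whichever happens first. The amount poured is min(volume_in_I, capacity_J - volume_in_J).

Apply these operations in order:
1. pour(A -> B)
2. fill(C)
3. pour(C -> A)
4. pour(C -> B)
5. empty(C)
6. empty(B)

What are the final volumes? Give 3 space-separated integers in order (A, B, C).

Answer: 4 0 0

Derivation:
Step 1: pour(A -> B) -> (A=0 B=4 C=0)
Step 2: fill(C) -> (A=0 B=4 C=7)
Step 3: pour(C -> A) -> (A=4 B=4 C=3)
Step 4: pour(C -> B) -> (A=4 B=5 C=2)
Step 5: empty(C) -> (A=4 B=5 C=0)
Step 6: empty(B) -> (A=4 B=0 C=0)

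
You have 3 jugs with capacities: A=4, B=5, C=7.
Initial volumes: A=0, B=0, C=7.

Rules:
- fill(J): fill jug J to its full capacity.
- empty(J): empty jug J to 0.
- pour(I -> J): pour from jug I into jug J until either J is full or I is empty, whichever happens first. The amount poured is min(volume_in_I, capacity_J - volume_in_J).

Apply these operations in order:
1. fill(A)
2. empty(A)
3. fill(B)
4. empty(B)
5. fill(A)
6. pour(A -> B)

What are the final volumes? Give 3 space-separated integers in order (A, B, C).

Step 1: fill(A) -> (A=4 B=0 C=7)
Step 2: empty(A) -> (A=0 B=0 C=7)
Step 3: fill(B) -> (A=0 B=5 C=7)
Step 4: empty(B) -> (A=0 B=0 C=7)
Step 5: fill(A) -> (A=4 B=0 C=7)
Step 6: pour(A -> B) -> (A=0 B=4 C=7)

Answer: 0 4 7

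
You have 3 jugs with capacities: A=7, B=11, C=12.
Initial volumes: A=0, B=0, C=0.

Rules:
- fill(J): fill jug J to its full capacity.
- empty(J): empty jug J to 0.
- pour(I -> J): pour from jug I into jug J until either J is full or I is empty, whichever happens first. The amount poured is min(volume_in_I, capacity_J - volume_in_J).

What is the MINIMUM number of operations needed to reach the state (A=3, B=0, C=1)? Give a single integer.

Answer: 8

Derivation:
BFS from (A=0, B=0, C=0). One shortest path:
  1. fill(A) -> (A=7 B=0 C=0)
  2. fill(C) -> (A=7 B=0 C=12)
  3. pour(A -> B) -> (A=0 B=7 C=12)
  4. fill(A) -> (A=7 B=7 C=12)
  5. pour(A -> B) -> (A=3 B=11 C=12)
  6. empty(B) -> (A=3 B=0 C=12)
  7. pour(C -> B) -> (A=3 B=11 C=1)
  8. empty(B) -> (A=3 B=0 C=1)
Reached target in 8 moves.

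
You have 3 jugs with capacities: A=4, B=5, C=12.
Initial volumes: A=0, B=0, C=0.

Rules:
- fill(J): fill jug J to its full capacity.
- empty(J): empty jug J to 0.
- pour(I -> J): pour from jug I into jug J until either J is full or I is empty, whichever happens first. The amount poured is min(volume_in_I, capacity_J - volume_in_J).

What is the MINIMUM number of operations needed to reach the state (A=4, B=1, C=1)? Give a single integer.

BFS from (A=0, B=0, C=0). One shortest path:
  1. fill(B) -> (A=0 B=5 C=0)
  2. pour(B -> A) -> (A=4 B=1 C=0)
  3. empty(A) -> (A=0 B=1 C=0)
  4. pour(B -> C) -> (A=0 B=0 C=1)
  5. fill(B) -> (A=0 B=5 C=1)
  6. pour(B -> A) -> (A=4 B=1 C=1)
Reached target in 6 moves.

Answer: 6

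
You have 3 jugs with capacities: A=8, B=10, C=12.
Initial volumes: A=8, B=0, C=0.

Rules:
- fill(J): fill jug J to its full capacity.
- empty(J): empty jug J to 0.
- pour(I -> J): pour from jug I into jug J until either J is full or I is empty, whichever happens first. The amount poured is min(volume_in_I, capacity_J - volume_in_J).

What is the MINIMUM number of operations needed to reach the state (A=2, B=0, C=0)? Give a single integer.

Answer: 5

Derivation:
BFS from (A=8, B=0, C=0). One shortest path:
  1. empty(A) -> (A=0 B=0 C=0)
  2. fill(B) -> (A=0 B=10 C=0)
  3. pour(B -> A) -> (A=8 B=2 C=0)
  4. empty(A) -> (A=0 B=2 C=0)
  5. pour(B -> A) -> (A=2 B=0 C=0)
Reached target in 5 moves.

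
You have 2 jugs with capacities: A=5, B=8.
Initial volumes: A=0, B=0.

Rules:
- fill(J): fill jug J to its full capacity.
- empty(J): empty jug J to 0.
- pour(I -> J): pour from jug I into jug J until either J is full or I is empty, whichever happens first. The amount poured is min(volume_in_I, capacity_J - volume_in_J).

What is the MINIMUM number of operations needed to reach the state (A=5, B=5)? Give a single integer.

BFS from (A=0, B=0). One shortest path:
  1. fill(A) -> (A=5 B=0)
  2. pour(A -> B) -> (A=0 B=5)
  3. fill(A) -> (A=5 B=5)
Reached target in 3 moves.

Answer: 3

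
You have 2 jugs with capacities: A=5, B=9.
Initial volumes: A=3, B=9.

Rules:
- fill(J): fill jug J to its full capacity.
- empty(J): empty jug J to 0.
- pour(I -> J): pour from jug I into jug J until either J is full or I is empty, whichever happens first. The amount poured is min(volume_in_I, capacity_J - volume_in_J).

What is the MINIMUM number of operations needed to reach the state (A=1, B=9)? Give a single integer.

Answer: 5

Derivation:
BFS from (A=3, B=9). One shortest path:
  1. fill(A) -> (A=5 B=9)
  2. empty(B) -> (A=5 B=0)
  3. pour(A -> B) -> (A=0 B=5)
  4. fill(A) -> (A=5 B=5)
  5. pour(A -> B) -> (A=1 B=9)
Reached target in 5 moves.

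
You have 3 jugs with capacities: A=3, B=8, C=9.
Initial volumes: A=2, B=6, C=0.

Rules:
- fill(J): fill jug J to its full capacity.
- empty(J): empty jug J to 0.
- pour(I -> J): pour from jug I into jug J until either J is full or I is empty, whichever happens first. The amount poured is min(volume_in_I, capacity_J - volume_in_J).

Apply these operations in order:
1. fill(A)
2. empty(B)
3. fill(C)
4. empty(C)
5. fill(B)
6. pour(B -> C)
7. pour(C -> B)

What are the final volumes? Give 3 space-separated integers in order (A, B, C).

Answer: 3 8 0

Derivation:
Step 1: fill(A) -> (A=3 B=6 C=0)
Step 2: empty(B) -> (A=3 B=0 C=0)
Step 3: fill(C) -> (A=3 B=0 C=9)
Step 4: empty(C) -> (A=3 B=0 C=0)
Step 5: fill(B) -> (A=3 B=8 C=0)
Step 6: pour(B -> C) -> (A=3 B=0 C=8)
Step 7: pour(C -> B) -> (A=3 B=8 C=0)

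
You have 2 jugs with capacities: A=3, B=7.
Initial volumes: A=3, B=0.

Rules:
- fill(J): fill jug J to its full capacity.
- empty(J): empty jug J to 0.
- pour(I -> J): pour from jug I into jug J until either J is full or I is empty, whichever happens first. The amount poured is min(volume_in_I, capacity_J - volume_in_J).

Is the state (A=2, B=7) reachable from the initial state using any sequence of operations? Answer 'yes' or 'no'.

BFS from (A=3, B=0):
  1. pour(A -> B) -> (A=0 B=3)
  2. fill(A) -> (A=3 B=3)
  3. pour(A -> B) -> (A=0 B=6)
  4. fill(A) -> (A=3 B=6)
  5. pour(A -> B) -> (A=2 B=7)
Target reached → yes.

Answer: yes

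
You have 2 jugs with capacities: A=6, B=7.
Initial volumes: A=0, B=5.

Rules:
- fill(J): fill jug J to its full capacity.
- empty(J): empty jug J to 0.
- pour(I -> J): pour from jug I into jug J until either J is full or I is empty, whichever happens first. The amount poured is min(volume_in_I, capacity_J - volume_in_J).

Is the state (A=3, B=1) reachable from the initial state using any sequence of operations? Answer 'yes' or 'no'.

BFS explored all 26 reachable states.
Reachable set includes: (0,0), (0,1), (0,2), (0,3), (0,4), (0,5), (0,6), (0,7), (1,0), (1,7), (2,0), (2,7) ...
Target (A=3, B=1) not in reachable set → no.

Answer: no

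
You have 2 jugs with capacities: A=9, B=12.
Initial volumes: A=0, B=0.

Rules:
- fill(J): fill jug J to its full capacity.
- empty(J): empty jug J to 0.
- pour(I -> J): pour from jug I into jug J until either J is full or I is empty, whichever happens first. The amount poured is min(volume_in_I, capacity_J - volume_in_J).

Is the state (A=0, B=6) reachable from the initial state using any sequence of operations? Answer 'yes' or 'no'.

Answer: yes

Derivation:
BFS from (A=0, B=0):
  1. fill(A) -> (A=9 B=0)
  2. pour(A -> B) -> (A=0 B=9)
  3. fill(A) -> (A=9 B=9)
  4. pour(A -> B) -> (A=6 B=12)
  5. empty(B) -> (A=6 B=0)
  6. pour(A -> B) -> (A=0 B=6)
Target reached → yes.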